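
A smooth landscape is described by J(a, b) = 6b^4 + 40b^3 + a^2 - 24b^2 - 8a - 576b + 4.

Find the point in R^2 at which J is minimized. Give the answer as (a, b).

(4, 2)

J(a,b) separates as P(a) + Q(b) + 4, so its minimum is min P + min Q + 4.
P'(a) = 2a - 8 vanishes at a ∈ {4}; Q'(b) = 24(b - 2)(b + 3)(b + 4) vanishes at b ∈ {-4, -3, 2}.
Local minima of P (where P''>0): P(4)=-16. Local minima of Q: Q(-4)=896, Q(2)=-832.
So the global minimum of J is P(4) + Q(2) + 4 = -16 − 832 + 4 = -844, attained at (4, 2).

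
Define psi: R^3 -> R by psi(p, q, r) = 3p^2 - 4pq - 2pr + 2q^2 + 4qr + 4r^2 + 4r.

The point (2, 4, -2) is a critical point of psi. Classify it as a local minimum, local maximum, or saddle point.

local minimum

The Hessian is constant: H = [[6, -4, -2], [-4, 4, 4], [-2, 4, 8]].
Leading principal minors: Δ₁ = 6, Δ₂ = 8, Δ₃ = 16.
All leading minors are positive, so H is positive definite: a local minimum.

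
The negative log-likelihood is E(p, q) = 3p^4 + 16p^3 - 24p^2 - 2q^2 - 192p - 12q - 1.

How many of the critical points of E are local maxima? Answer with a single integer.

E separates as a function of p plus a function of q, so ∇E=0 decouples.
∂E/∂p = 12(p - 2)(p + 2)(p + 4) = 0 at p ∈ {-4, -2, 2}; ∂E/∂q = -4(q + 3) = 0 at q ∈ {-3}.
The Hessian is diagonal: diag(E_pp, E_qq). Second derivatives: E_pp(-4)=144, E_pp(-2)=-96, E_pp(2)=288; E_qq(-3)=-4.
Local maxima occur where both diagonal entries negative: (-2, -3). Count: 1.

1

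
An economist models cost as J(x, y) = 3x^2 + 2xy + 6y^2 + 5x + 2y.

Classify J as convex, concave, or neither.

J is quadratic, so its Hessian is the constant matrix H = [[6, 2], [2, 12]].
det(H) = 68, tr(H) = 18.
det(H) > 0 and tr(H) > 0, so H is positive definite everywhere: convex.

convex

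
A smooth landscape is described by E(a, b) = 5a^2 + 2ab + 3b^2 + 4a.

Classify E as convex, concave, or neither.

E is quadratic, so its Hessian is the constant matrix H = [[10, 2], [2, 6]].
det(H) = 56, tr(H) = 16.
det(H) > 0 and tr(H) > 0, so H is positive definite everywhere: convex.

convex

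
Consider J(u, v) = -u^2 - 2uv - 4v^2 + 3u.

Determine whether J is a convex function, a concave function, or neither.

J is quadratic, so its Hessian is the constant matrix H = [[-2, -2], [-2, -8]].
det(H) = 12, tr(H) = -10.
det(H) > 0 and tr(H) < 0, so H is negative definite everywhere: concave.

concave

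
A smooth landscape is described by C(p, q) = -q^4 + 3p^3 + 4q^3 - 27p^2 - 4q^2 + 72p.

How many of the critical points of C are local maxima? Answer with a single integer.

C separates as a function of p plus a function of q, so ∇C=0 decouples.
∂C/∂p = 9(p - 4)(p - 2) = 0 at p ∈ {2, 4}; ∂C/∂q = -4q(q - 2)(q - 1) = 0 at q ∈ {0, 1, 2}.
The Hessian is diagonal: diag(C_pp, C_qq). Second derivatives: C_pp(2)=-18, C_pp(4)=18; C_qq(0)=-8, C_qq(1)=4, C_qq(2)=-8.
Local maxima occur where both diagonal entries negative: (2, 0), (2, 2). Count: 2.

2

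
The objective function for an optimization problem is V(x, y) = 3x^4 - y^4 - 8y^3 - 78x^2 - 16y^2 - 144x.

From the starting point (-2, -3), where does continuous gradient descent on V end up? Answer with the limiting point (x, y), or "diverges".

V is separable, so gradient descent decouples: x follows -∂V/∂x, y follows -∂V/∂y.
∂V/∂x = 12(x - 4)(x + 1)(x + 3); at x=-2 this is 72, so x decreases.
∂V/∂y = -4y(y + 2)(y + 4); at y=-3 this is -12, so y increases.
x converges to its nearest critical value -3 (a local min of the x-part); y converges to -2. The iterate converges to (-3, -2).

(-3, -2)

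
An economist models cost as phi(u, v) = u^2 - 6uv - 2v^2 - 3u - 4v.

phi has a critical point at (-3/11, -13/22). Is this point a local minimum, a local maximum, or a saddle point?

The Hessian of phi is constant: H = [[2, -6], [-6, -4]].
det(H) = 2·(-4) − (-6)² = -44.
Since det(H) < 0, H is indefinite and the critical point is a saddle point.

saddle point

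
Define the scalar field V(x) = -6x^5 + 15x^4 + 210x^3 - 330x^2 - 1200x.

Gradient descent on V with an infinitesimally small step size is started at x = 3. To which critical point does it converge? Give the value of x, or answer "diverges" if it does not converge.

V'(x) = -30(x - 5)(x - 2)(x + 1)(x + 4), so V'(3) = 1680.
Gradient descent moves in the -V' direction, i.e. x is decreasing.
The nearest critical point in that direction is x = 2, where V'' = 1620 > 0 (a local minimum). The iterate converges there.

2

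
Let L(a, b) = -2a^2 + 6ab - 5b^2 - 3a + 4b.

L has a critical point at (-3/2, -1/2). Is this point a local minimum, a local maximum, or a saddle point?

local maximum

The Hessian of L is constant: H = [[-4, 6], [6, -10]].
det(H) = (-4)·(-10) − 6² = 4.
det(H) > 0 and tr(H) = -14 < 0, so H is negative definite and the point is a local maximum.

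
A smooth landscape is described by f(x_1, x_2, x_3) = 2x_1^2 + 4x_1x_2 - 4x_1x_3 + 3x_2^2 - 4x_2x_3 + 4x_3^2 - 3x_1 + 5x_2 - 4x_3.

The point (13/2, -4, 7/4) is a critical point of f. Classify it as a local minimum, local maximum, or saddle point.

The Hessian is constant: H = [[4, 4, -4], [4, 6, -4], [-4, -4, 8]].
Leading principal minors: Δ₁ = 4, Δ₂ = 8, Δ₃ = 32.
All leading minors are positive, so H is positive definite: a local minimum.

local minimum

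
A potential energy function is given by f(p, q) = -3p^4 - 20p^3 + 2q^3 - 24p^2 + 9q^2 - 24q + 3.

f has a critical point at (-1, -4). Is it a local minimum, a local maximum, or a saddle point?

The mixed partial ∂²f/∂p∂q is 0, so the Hessian at any point is diag(f_pp, f_qq) = diag(-12(3p^2 + 10p + 4), 6(2q + 3)).
At (-1, -4): H = diag(36, -30).
The eigenvalues have opposite signs, so H is indefinite: a saddle point.

saddle point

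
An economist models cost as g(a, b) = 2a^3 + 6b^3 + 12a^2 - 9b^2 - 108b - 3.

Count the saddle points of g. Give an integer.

2

g separates as a function of a plus a function of b, so ∇g=0 decouples.
∂g/∂a = 6a(a + 4) = 0 at a ∈ {-4, 0}; ∂g/∂b = 18(b - 3)(b + 2) = 0 at b ∈ {-2, 3}.
The Hessian is diagonal: diag(g_aa, g_bb). Second derivatives: g_aa(-4)=-24, g_aa(0)=24; g_bb(-2)=-90, g_bb(3)=90.
Saddle points occur where the two diagonal entries have opposite signs: (-4, 3), (0, -2). Count: 2.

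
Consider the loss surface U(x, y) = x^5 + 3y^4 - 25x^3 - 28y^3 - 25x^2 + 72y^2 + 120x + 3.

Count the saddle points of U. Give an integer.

U separates as a function of x plus a function of y, so ∇U=0 decouples.
∂U/∂x = 5(x - 4)(x - 1)(x + 2)(x + 3) = 0 at x ∈ {-3, -2, 1, 4}; ∂U/∂y = 12y(y - 4)(y - 3) = 0 at y ∈ {0, 3, 4}.
The Hessian is diagonal: diag(U_xx, U_yy). Second derivatives: U_xx(-3)=-140, U_xx(-2)=90, U_xx(1)=-180, U_xx(4)=630; U_yy(0)=144, U_yy(3)=-36, U_yy(4)=48.
Saddle points occur where the two diagonal entries have opposite signs: (-3, 0), (-3, 4), (-2, 3), (1, 0), (1, 4), (4, 3). Count: 6.

6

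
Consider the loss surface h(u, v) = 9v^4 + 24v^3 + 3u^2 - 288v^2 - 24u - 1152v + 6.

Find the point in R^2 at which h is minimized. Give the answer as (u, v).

(4, 4)

h(u,v) separates as P(u) + Q(v) + 6, so its minimum is min P + min Q + 6.
P'(u) = 6u - 24 vanishes at u ∈ {4}; Q'(v) = 36(v - 4)(v + 2)(v + 4) vanishes at v ∈ {-4, -2, 4}.
Local minima of P (where P''>0): P(4)=-48. Local minima of Q: Q(-4)=768, Q(4)=-5376.
So the global minimum of h is P(4) + Q(4) + 6 = -48 − 5376 + 6 = -5418, attained at (4, 4).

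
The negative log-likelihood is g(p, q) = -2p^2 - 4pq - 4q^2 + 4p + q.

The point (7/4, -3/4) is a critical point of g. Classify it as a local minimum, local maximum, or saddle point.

The Hessian of g is constant: H = [[-4, -4], [-4, -8]].
det(H) = (-4)·(-8) − (-4)² = 16.
det(H) > 0 and tr(H) = -12 < 0, so H is negative definite and the point is a local maximum.

local maximum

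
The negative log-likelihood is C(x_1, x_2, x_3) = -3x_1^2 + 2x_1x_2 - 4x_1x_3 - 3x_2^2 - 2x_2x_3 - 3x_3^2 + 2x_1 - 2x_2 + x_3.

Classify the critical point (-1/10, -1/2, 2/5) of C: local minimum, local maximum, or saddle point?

The Hessian is constant: H = [[-6, 2, -4], [2, -6, -2], [-4, -2, -6]].
Leading principal minors: Δ₁ = -6, Δ₂ = 32, Δ₃ = -40.
The minors alternate sign starting negative (−, +, −), so H is negative definite: a local maximum.

local maximum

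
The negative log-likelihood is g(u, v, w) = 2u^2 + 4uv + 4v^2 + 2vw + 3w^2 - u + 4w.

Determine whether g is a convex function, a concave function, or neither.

g is quadratic, so its Hessian is the constant matrix H = [[4, 4, 0], [4, 8, 2], [0, 2, 6]].
Leading principal minors: 4, 16, 80.
All positive ⇒ H ≻ 0 ⇒ convex.

convex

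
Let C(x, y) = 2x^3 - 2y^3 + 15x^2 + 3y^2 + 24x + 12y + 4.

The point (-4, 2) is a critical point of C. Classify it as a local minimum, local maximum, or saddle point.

The mixed partial ∂²C/∂x∂y is 0, so the Hessian at any point is diag(C_xx, C_yy) = diag(6(2x + 5), 6(-2y + 1)).
At (-4, 2): H = diag(-18, -18).
Both eigenvalues are negative, so H is negative definite: a local maximum.

local maximum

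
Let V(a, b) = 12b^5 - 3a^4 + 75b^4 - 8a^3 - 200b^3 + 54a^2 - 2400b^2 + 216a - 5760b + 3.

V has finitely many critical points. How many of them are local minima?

V separates as a function of a plus a function of b, so ∇V=0 decouples.
∂V/∂a = -12(a - 3)(a + 2)(a + 3) = 0 at a ∈ {-3, -2, 3}; ∂V/∂b = 60(b - 4)(b + 2)(b + 3)(b + 4) = 0 at b ∈ {-4, -3, -2, 4}.
The Hessian is diagonal: diag(V_aa, V_bb). Second derivatives: V_aa(-3)=-72, V_aa(-2)=60, V_aa(3)=-360; V_bb(-4)=-960, V_bb(-3)=420, V_bb(-2)=-720, V_bb(4)=20160.
Local minima occur where both diagonal entries positive: (-2, -3), (-2, 4). Count: 2.

2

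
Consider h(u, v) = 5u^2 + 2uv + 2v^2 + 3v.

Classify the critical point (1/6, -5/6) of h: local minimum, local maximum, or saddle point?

The Hessian of h is constant: H = [[10, 2], [2, 4]].
det(H) = 10·4 − 2² = 36.
det(H) > 0 and tr(H) = 14 > 0, so H is positive definite and the point is a local minimum.

local minimum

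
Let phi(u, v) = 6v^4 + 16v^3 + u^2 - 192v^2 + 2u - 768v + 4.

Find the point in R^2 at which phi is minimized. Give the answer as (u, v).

(-1, 4)

phi(u,v) separates as P(u) + Q(v) + 4, so its minimum is min P + min Q + 4.
P'(u) = 2u + 2 vanishes at u ∈ {-1}; Q'(v) = 24(v - 4)(v + 2)(v + 4) vanishes at v ∈ {-4, -2, 4}.
Local minima of P (where P''>0): P(-1)=-1. Local minima of Q: Q(-4)=512, Q(4)=-3584.
So the global minimum of phi is P(-1) + Q(4) + 4 = -1 − 3584 + 4 = -3581, attained at (-1, 4).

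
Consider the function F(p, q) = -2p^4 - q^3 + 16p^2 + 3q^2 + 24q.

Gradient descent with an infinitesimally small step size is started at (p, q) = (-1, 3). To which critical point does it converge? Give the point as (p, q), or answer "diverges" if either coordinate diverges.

F is separable, so gradient descent decouples: p follows -∂F/∂p, q follows -∂F/∂q.
∂F/∂p = -8p(p - 2)(p + 2); at p=-1 this is -24, so p increases.
∂F/∂q = -3(q - 4)(q + 2); at q=3 this is 15, so q decreases.
p converges to its nearest critical value 0 (a local min of the p-part); q converges to -2. The iterate converges to (0, -2).

(0, -2)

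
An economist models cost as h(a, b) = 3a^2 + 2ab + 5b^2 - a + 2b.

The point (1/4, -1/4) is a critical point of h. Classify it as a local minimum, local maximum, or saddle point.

The Hessian of h is constant: H = [[6, 2], [2, 10]].
det(H) = 6·10 − 2² = 56.
det(H) > 0 and tr(H) = 16 > 0, so H is positive definite and the point is a local minimum.

local minimum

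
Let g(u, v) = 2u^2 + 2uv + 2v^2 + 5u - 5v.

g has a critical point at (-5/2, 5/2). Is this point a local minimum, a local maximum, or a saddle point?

The Hessian of g is constant: H = [[4, 2], [2, 4]].
det(H) = 4·4 − 2² = 12.
det(H) > 0 and tr(H) = 8 > 0, so H is positive definite and the point is a local minimum.

local minimum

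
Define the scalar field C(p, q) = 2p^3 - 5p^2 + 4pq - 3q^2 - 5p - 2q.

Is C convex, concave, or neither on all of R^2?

neither

The term 2p^3 is cubic, so the Hessian is not constant.
∂²C/∂p² = 12p - 10, which takes both signs as p varies (negative for sufficiently negative p). A diagonal entry of the Hessian changing sign means the Hessian is neither positive- nor negative-semidefinite on all of R^2.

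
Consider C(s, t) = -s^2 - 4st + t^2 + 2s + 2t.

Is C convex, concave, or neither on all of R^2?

C is quadratic, so its Hessian is the constant matrix H = [[-2, -4], [-4, 2]].
det(H) = -20, tr(H) = 0.
det(H) < 0, so H is indefinite: neither convex nor concave.

neither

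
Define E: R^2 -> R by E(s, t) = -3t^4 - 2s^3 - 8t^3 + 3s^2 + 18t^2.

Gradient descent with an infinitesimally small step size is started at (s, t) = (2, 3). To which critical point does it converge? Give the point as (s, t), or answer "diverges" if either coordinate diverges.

diverges

E is separable, so gradient descent decouples: s follows -∂E/∂s, t follows -∂E/∂t.
∂E/∂s = -6s(s - 1); at s=2 this is -12, so s increases.
∂E/∂t = -12t(t - 1)(t + 3); at t=3 this is -432, so t increases.
The s-coordinate has no critical point in that direction and runs off to infinity.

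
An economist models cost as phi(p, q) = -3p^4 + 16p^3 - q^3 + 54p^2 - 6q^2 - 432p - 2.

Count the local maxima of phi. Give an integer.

phi separates as a function of p plus a function of q, so ∇phi=0 decouples.
∂phi/∂p = -12(p - 4)(p - 3)(p + 3) = 0 at p ∈ {-3, 3, 4}; ∂phi/∂q = -3q(q + 4) = 0 at q ∈ {-4, 0}.
The Hessian is diagonal: diag(phi_pp, phi_qq). Second derivatives: phi_pp(-3)=-504, phi_pp(3)=72, phi_pp(4)=-84; phi_qq(-4)=12, phi_qq(0)=-12.
Local maxima occur where both diagonal entries negative: (-3, 0), (4, 0). Count: 2.

2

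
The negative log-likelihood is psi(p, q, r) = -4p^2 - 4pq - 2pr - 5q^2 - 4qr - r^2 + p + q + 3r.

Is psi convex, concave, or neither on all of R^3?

psi is quadratic, so its Hessian is the constant matrix H = [[-8, -4, -2], [-4, -10, -4], [-2, -4, -2]].
Leading principal minors: -8, 64, -24.
Signs alternate −, +, − ⇒ H ≺ 0 ⇒ concave.

concave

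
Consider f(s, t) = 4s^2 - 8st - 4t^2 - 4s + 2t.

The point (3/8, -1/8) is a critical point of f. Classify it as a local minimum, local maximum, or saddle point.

The Hessian of f is constant: H = [[8, -8], [-8, -8]].
det(H) = 8·(-8) − (-8)² = -128.
Since det(H) < 0, H is indefinite and the critical point is a saddle point.

saddle point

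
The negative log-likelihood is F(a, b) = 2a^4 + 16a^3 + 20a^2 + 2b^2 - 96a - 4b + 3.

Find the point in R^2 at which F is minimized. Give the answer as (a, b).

F(a,b) separates as P(a) + Q(b) + 3, so its minimum is min P + min Q + 3.
P'(a) = 8(a - 1)(a + 3)(a + 4) vanishes at a ∈ {-4, -3, 1}; Q'(b) = 4b - 4 vanishes at b ∈ {1}.
Local minima of P (where P''>0): P(-4)=192, P(1)=-58. Local minima of Q: Q(1)=-2.
So the global minimum of F is P(1) + Q(1) + 3 = -58 − 2 + 3 = -57, attained at (1, 1).

(1, 1)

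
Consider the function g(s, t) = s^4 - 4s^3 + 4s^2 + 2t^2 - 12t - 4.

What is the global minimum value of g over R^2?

g(s,t) separates as P(s) + Q(t) − 4, so its minimum is min P + min Q − 4.
P'(s) = 4s(s - 2)(s - 1) vanishes at s ∈ {0, 1, 2}; Q'(t) = 4(t - 3) vanishes at t ∈ {3}.
Local minima of P (where P''>0): P(0)=0, P(2)=0. Local minima of Q: Q(3)=-18.
So the global minimum of g is P(0) + Q(3) − 4 = 0 − 18 − 4 = -22, attained at (0, 3).

-22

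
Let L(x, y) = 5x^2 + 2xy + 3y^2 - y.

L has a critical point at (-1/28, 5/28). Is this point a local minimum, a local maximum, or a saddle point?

local minimum

The Hessian of L is constant: H = [[10, 2], [2, 6]].
det(H) = 10·6 − 2² = 56.
det(H) > 0 and tr(H) = 16 > 0, so H is positive definite and the point is a local minimum.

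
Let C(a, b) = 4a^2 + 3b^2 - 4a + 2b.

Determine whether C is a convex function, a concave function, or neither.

convex

C is quadratic, so its Hessian is the constant matrix H = [[8, 0], [0, 6]].
det(H) = 48, tr(H) = 14.
det(H) > 0 and tr(H) > 0, so H is positive definite everywhere: convex.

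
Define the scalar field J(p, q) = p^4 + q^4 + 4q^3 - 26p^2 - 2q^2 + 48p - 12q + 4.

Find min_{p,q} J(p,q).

J(p,q) separates as A(p) + B(q) + 4, so its minimum is min A + min B + 4.
A'(p) = 4(p - 3)(p - 1)(p + 4) vanishes at p ∈ {-4, 1, 3}; B'(q) = 4(q - 1)(q + 1)(q + 3) vanishes at q ∈ {-3, -1, 1}.
Local minima of A (where A''>0): A(-4)=-352, A(3)=-9. Local minima of B: B(-3)=-9, B(1)=-9.
So the global minimum of J is A(-4) + B(-3) + 4 = -352 − 9 + 4 = -357, attained at (-4, -3).

-357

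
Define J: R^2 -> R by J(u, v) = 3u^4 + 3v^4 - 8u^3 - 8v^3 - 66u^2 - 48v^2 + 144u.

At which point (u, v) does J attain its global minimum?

J(u,v) separates as P(u) + Q(v), so its minimum is min P + min Q.
P'(u) = 12(u - 4)(u - 1)(u + 3) vanishes at u ∈ {-3, 1, 4}; Q'(v) = 12v(v - 4)(v + 2) vanishes at v ∈ {-2, 0, 4}.
Local minima of P (where P''>0): P(-3)=-567, P(4)=-224. Local minima of Q: Q(-2)=-80, Q(4)=-512.
So the global minimum of J is P(-3) + Q(4) = -567 − 512 = -1079, attained at (-3, 4).

(-3, 4)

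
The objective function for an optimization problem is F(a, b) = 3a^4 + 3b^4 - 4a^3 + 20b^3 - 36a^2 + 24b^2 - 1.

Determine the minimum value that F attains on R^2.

-318

F(a,b) separates as P(a) + Q(b) − 1, so its minimum is min P + min Q − 1.
P'(a) = 12a(a - 3)(a + 2) vanishes at a ∈ {-2, 0, 3}; Q'(b) = 12b(b + 1)(b + 4) vanishes at b ∈ {-4, -1, 0}.
Local minima of P (where P''>0): P(-2)=-64, P(3)=-189. Local minima of Q: Q(-4)=-128, Q(0)=0.
So the global minimum of F is P(3) + Q(-4) − 1 = -189 − 128 − 1 = -318, attained at (3, -4).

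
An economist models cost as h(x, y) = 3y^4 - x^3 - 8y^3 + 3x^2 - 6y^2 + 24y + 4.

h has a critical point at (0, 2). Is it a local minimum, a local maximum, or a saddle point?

The mixed partial ∂²h/∂x∂y is 0, so the Hessian at any point is diag(h_xx, h_yy) = diag(6(-x + 1), 12(3y^2 - 4y - 1)).
At (0, 2): H = diag(6, 36).
Both eigenvalues are positive, so H is positive definite: a local minimum.

local minimum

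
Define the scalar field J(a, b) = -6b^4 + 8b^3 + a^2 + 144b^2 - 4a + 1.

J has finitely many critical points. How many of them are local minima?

1

J separates as a function of a plus a function of b, so ∇J=0 decouples.
∂J/∂a = 2(a - 2) = 0 at a ∈ {2}; ∂J/∂b = -24b(b - 4)(b + 3) = 0 at b ∈ {-3, 0, 4}.
The Hessian is diagonal: diag(J_aa, J_bb). Second derivatives: J_aa(2)=2; J_bb(-3)=-504, J_bb(0)=288, J_bb(4)=-672.
Local minima occur where both diagonal entries positive: (2, 0). Count: 1.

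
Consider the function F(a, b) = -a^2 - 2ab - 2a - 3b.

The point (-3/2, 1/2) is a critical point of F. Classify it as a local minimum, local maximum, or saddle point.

The Hessian of F is constant: H = [[-2, -2], [-2, 0]].
det(H) = (-2)·0 − (-2)² = -4.
Since det(H) < 0, H is indefinite and the critical point is a saddle point.

saddle point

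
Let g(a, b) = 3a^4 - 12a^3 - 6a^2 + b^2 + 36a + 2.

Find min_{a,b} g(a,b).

g(a,b) separates as P(a) + Q(b) + 2, so its minimum is min P + min Q + 2.
P'(a) = 12(a - 3)(a - 1)(a + 1) vanishes at a ∈ {-1, 1, 3}; Q'(b) = 2b vanishes at b ∈ {0}.
Local minima of P (where P''>0): P(-1)=-27, P(3)=-27. Local minima of Q: Q(0)=0.
So the global minimum of g is P(-1) + Q(0) + 2 = -27 + 0 + 2 = -25, attained at (-1, 0).

-25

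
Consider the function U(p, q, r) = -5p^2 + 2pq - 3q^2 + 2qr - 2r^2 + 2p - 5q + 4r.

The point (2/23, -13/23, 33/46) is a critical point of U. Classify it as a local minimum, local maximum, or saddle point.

local maximum

The Hessian is constant: H = [[-10, 2, 0], [2, -6, 2], [0, 2, -4]].
Leading principal minors: Δ₁ = -10, Δ₂ = 56, Δ₃ = -184.
The minors alternate sign starting negative (−, +, −), so H is negative definite: a local maximum.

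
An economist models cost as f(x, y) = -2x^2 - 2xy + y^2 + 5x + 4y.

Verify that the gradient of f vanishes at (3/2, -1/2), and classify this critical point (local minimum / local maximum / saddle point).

saddle point

∇f = (-4x - 2y + 5, -2x + 2y + 4); substituting (3/2, -1/2) gives ∇f = (0, 0), so (3/2, -1/2) is indeed a critical point.
The Hessian of f is constant: H = [[-4, -2], [-2, 2]].
det(H) = (-4)·2 − (-2)² = -12.
Since det(H) < 0, H is indefinite and the critical point is a saddle point.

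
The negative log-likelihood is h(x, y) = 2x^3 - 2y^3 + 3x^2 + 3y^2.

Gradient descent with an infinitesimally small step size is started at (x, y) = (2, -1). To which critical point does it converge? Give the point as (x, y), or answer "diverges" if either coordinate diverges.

(0, 0)

h is separable, so gradient descent decouples: x follows -∂h/∂x, y follows -∂h/∂y.
∂h/∂x = 6x(x + 1); at x=2 this is 36, so x decreases.
∂h/∂y = -6y(y - 1); at y=-1 this is -12, so y increases.
x converges to its nearest critical value 0 (a local min of the x-part); y converges to 0. The iterate converges to (0, 0).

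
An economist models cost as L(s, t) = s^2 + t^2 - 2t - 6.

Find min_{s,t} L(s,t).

L(s,t) separates as P(s) + Q(t) − 6, so its minimum is min P + min Q − 6.
P'(s) = 2s vanishes at s ∈ {0}; Q'(t) = 2(t - 1) vanishes at t ∈ {1}.
Local minima of P (where P''>0): P(0)=0. Local minima of Q: Q(1)=-1.
So the global minimum of L is P(0) + Q(1) − 6 = 0 − 1 − 6 = -7, attained at (0, 1).

-7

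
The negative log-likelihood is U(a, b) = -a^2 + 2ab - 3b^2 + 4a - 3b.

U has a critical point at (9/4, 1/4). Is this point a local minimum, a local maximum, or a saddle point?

local maximum

The Hessian of U is constant: H = [[-2, 2], [2, -6]].
det(H) = (-2)·(-6) − 2² = 8.
det(H) > 0 and tr(H) = -8 < 0, so H is negative definite and the point is a local maximum.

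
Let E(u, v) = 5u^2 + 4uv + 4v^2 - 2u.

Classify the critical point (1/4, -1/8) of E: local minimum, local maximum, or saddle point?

local minimum

The Hessian of E is constant: H = [[10, 4], [4, 8]].
det(H) = 10·8 − 4² = 64.
det(H) > 0 and tr(H) = 18 > 0, so H is positive definite and the point is a local minimum.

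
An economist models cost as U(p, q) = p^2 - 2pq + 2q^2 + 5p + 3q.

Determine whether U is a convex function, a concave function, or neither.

convex

U is quadratic, so its Hessian is the constant matrix H = [[2, -2], [-2, 4]].
det(H) = 4, tr(H) = 6.
det(H) > 0 and tr(H) > 0, so H is positive definite everywhere: convex.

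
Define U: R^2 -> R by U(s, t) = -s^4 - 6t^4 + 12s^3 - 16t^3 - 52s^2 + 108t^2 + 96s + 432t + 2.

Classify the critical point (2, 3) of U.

The mixed partial ∂²U/∂s∂t is 0, so the Hessian at any point is diag(U_ss, U_tt) = diag(4(-3s^2 + 18s - 26), 24(-3t^2 - 4t + 9)).
At (2, 3): H = diag(-8, -720).
Both eigenvalues are negative, so H is negative definite: a local maximum.

local maximum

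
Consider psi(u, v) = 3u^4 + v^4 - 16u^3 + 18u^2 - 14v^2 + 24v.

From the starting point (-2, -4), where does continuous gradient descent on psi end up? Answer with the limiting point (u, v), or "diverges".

(0, -3)

psi is separable, so gradient descent decouples: u follows -∂psi/∂u, v follows -∂psi/∂v.
∂psi/∂u = 12u(u - 3)(u - 1); at u=-2 this is -360, so u increases.
∂psi/∂v = 4(v - 2)(v - 1)(v + 3); at v=-4 this is -120, so v increases.
u converges to its nearest critical value 0 (a local min of the u-part); v converges to -3. The iterate converges to (0, -3).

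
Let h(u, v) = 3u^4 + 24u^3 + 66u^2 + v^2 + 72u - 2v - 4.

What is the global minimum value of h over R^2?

-32

h(u,v) separates as P(u) + Q(v) − 4, so its minimum is min P + min Q − 4.
P'(u) = 12(u + 1)(u + 2)(u + 3) vanishes at u ∈ {-3, -2, -1}; Q'(v) = 2v - 2 vanishes at v ∈ {1}.
Local minima of P (where P''>0): P(-3)=-27, P(-1)=-27. Local minima of Q: Q(1)=-1.
So the global minimum of h is P(-3) + Q(1) − 4 = -27 − 1 − 4 = -32, attained at (-3, 1).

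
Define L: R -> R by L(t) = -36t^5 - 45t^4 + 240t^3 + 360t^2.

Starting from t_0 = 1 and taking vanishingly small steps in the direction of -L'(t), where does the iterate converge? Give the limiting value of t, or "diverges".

L'(t) = -180t(t - 2)(t + 1)(t + 2), so L'(1) = 1080.
Gradient descent moves in the -L' direction, i.e. t is decreasing.
The nearest critical point in that direction is t = 0, where L'' = 720 > 0 (a local minimum). The iterate converges there.

0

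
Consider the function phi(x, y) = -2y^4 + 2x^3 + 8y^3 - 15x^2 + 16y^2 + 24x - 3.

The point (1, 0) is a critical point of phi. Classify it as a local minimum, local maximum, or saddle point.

saddle point

The mixed partial ∂²phi/∂x∂y is 0, so the Hessian at any point is diag(phi_xx, phi_yy) = diag(6(2x - 5), 8(-3y^2 + 6y + 4)).
At (1, 0): H = diag(-18, 32).
The eigenvalues have opposite signs, so H is indefinite: a saddle point.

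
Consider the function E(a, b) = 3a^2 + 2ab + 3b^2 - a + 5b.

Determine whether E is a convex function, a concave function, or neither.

convex

E is quadratic, so its Hessian is the constant matrix H = [[6, 2], [2, 6]].
det(H) = 32, tr(H) = 12.
det(H) > 0 and tr(H) > 0, so H is positive definite everywhere: convex.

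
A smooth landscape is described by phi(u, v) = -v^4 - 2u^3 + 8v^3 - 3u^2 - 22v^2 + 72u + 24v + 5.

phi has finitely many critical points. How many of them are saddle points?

phi separates as a function of u plus a function of v, so ∇phi=0 decouples.
∂phi/∂u = -6(u - 3)(u + 4) = 0 at u ∈ {-4, 3}; ∂phi/∂v = -4(v - 3)(v - 2)(v - 1) = 0 at v ∈ {1, 2, 3}.
The Hessian is diagonal: diag(phi_uu, phi_vv). Second derivatives: phi_uu(-4)=42, phi_uu(3)=-42; phi_vv(1)=-8, phi_vv(2)=4, phi_vv(3)=-8.
Saddle points occur where the two diagonal entries have opposite signs: (-4, 1), (-4, 3), (3, 2). Count: 3.

3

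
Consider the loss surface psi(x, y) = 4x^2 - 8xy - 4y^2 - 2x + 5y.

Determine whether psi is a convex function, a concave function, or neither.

neither

psi is quadratic, so its Hessian is the constant matrix H = [[8, -8], [-8, -8]].
det(H) = -128, tr(H) = 0.
det(H) < 0, so H is indefinite: neither convex nor concave.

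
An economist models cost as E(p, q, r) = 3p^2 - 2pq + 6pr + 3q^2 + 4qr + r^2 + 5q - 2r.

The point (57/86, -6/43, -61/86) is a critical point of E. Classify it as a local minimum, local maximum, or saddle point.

saddle point

The Hessian is constant: H = [[6, -2, 6], [-2, 6, 4], [6, 4, 2]].
Leading principal minors: Δ₁ = 6, Δ₂ = 32, Δ₃ = -344.
The minors fit neither the all-positive nor the alternating-sign pattern, so H is indefinite: a saddle point.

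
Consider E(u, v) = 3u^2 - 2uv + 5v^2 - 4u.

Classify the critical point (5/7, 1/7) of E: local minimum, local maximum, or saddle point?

local minimum

The Hessian of E is constant: H = [[6, -2], [-2, 10]].
det(H) = 6·10 − (-2)² = 56.
det(H) > 0 and tr(H) = 16 > 0, so H is positive definite and the point is a local minimum.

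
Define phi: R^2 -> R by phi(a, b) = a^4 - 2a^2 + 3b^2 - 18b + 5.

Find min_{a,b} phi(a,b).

-23

phi(a,b) separates as P(a) + Q(b) + 5, so its minimum is min P + min Q + 5.
P'(a) = 4a(a - 1)(a + 1) vanishes at a ∈ {-1, 0, 1}; Q'(b) = 6b - 18 vanishes at b ∈ {3}.
Local minima of P (where P''>0): P(-1)=-1, P(1)=-1. Local minima of Q: Q(3)=-27.
So the global minimum of phi is P(-1) + Q(3) + 5 = -1 − 27 + 5 = -23, attained at (-1, 3).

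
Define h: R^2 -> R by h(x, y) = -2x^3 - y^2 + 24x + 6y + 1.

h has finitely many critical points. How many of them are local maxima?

h separates as a function of x plus a function of y, so ∇h=0 decouples.
∂h/∂x = -6(x - 2)(x + 2) = 0 at x ∈ {-2, 2}; ∂h/∂y = -2(y - 3) = 0 at y ∈ {3}.
The Hessian is diagonal: diag(h_xx, h_yy). Second derivatives: h_xx(-2)=24, h_xx(2)=-24; h_yy(3)=-2.
Local maxima occur where both diagonal entries negative: (2, 3). Count: 1.

1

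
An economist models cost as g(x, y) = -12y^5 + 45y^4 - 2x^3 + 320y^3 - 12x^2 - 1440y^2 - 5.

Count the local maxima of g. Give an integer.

2

g separates as a function of x plus a function of y, so ∇g=0 decouples.
∂g/∂x = -6x(x + 4) = 0 at x ∈ {-4, 0}; ∂g/∂y = -60y(y - 4)(y - 3)(y + 4) = 0 at y ∈ {-4, 0, 3, 4}.
The Hessian is diagonal: diag(g_xx, g_yy). Second derivatives: g_xx(-4)=24, g_xx(0)=-24; g_yy(-4)=13440, g_yy(0)=-2880, g_yy(3)=1260, g_yy(4)=-1920.
Local maxima occur where both diagonal entries negative: (0, 0), (0, 4). Count: 2.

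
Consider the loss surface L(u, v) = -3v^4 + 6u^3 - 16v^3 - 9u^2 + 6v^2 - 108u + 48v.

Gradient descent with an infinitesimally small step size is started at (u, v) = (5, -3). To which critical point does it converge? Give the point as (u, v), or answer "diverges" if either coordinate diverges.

(3, -1)

L is separable, so gradient descent decouples: u follows -∂L/∂u, v follows -∂L/∂v.
∂L/∂u = 18(u - 3)(u + 2); at u=5 this is 252, so u decreases.
∂L/∂v = -12(v - 1)(v + 1)(v + 4); at v=-3 this is -96, so v increases.
u converges to its nearest critical value 3 (a local min of the u-part); v converges to -1. The iterate converges to (3, -1).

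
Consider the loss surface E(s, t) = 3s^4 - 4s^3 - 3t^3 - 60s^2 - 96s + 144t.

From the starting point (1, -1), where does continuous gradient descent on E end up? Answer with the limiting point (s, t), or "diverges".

E is separable, so gradient descent decouples: s follows -∂E/∂s, t follows -∂E/∂t.
∂E/∂s = 12(s - 4)(s + 1)(s + 2); at s=1 this is -216, so s increases.
∂E/∂t = -9(t - 4)(t + 4); at t=-1 this is 135, so t decreases.
s converges to its nearest critical value 4 (a local min of the s-part); t converges to -4. The iterate converges to (4, -4).

(4, -4)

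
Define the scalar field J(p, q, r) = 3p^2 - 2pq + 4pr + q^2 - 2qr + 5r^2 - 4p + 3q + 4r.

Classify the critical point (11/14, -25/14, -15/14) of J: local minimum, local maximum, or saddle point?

local minimum

The Hessian is constant: H = [[6, -2, 4], [-2, 2, -2], [4, -2, 10]].
Leading principal minors: Δ₁ = 6, Δ₂ = 8, Δ₃ = 56.
All leading minors are positive, so H is positive definite: a local minimum.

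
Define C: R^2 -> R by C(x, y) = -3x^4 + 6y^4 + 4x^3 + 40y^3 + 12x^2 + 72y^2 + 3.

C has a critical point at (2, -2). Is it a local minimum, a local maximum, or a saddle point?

The mixed partial ∂²C/∂x∂y is 0, so the Hessian at any point is diag(C_xx, C_yy) = diag(12(-3x^2 + 2x + 2), 24(3y^2 + 10y + 6)).
At (2, -2): H = diag(-72, -48).
Both eigenvalues are negative, so H is negative definite: a local maximum.

local maximum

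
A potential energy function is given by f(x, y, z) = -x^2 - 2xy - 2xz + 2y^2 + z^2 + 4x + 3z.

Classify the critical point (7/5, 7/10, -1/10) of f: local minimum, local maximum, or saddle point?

saddle point

The Hessian is constant: H = [[-2, -2, -2], [-2, 4, 0], [-2, 0, 2]].
Leading principal minors: Δ₁ = -2, Δ₂ = -12, Δ₃ = -40.
The minors fit neither the all-positive nor the alternating-sign pattern, so H is indefinite: a saddle point.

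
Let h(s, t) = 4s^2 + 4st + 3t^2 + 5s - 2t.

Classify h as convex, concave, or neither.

convex

h is quadratic, so its Hessian is the constant matrix H = [[8, 4], [4, 6]].
det(H) = 32, tr(H) = 14.
det(H) > 0 and tr(H) > 0, so H is positive definite everywhere: convex.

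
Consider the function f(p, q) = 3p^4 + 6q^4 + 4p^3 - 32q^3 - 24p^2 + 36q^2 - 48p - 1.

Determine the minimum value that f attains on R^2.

-167

f(p,q) separates as A(p) + B(q) − 1, so its minimum is min A + min B − 1.
A'(p) = 12(p - 2)(p + 1)(p + 2) vanishes at p ∈ {-2, -1, 2}; B'(q) = 24q(q - 3)(q - 1) vanishes at q ∈ {0, 1, 3}.
Local minima of A (where A''>0): A(-2)=16, A(2)=-112. Local minima of B: B(0)=0, B(3)=-54.
So the global minimum of f is A(2) + B(3) − 1 = -112 − 54 − 1 = -167, attained at (2, 3).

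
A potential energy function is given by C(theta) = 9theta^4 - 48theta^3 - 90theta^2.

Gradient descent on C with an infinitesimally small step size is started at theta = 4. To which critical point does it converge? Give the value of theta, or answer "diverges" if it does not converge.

C'(theta) = 36theta(theta - 5)(theta + 1), so C'(4) = -720.
Gradient descent moves in the -C' direction, i.e. theta is increasing.
The nearest critical point in that direction is theta = 5, where C'' = 1080 > 0 (a local minimum). The iterate converges there.

5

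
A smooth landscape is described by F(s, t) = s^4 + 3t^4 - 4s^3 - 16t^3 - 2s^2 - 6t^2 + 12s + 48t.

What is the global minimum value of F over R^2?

F(s,t) separates as P(s) + Q(t), so its minimum is min P + min Q.
P'(s) = 4(s - 3)(s - 1)(s + 1) vanishes at s ∈ {-1, 1, 3}; Q'(t) = 12(t - 4)(t - 1)(t + 1) vanishes at t ∈ {-1, 1, 4}.
Local minima of P (where P''>0): P(-1)=-9, P(3)=-9. Local minima of Q: Q(-1)=-35, Q(4)=-160.
So the global minimum of F is P(-1) + Q(4) = -9 − 160 = -169, attained at (-1, 4).

-169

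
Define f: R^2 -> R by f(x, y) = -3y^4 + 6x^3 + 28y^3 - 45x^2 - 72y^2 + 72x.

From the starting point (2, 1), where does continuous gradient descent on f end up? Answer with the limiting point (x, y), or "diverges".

f is separable, so gradient descent decouples: x follows -∂f/∂x, y follows -∂f/∂y.
∂f/∂x = 18(x - 4)(x - 1); at x=2 this is -36, so x increases.
∂f/∂y = -12y(y - 4)(y - 3); at y=1 this is -72, so y increases.
x converges to its nearest critical value 4 (a local min of the x-part); y converges to 3. The iterate converges to (4, 3).

(4, 3)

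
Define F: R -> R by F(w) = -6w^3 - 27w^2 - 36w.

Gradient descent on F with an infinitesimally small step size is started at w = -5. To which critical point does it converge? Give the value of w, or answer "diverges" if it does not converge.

-2

F'(w) = -18(w + 1)(w + 2), so F'(-5) = -216.
Gradient descent moves in the -F' direction, i.e. w is increasing.
The nearest critical point in that direction is w = -2, where F'' = 18 > 0 (a local minimum). The iterate converges there.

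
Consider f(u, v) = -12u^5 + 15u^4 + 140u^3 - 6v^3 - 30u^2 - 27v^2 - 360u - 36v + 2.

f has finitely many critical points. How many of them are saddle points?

4

f separates as a function of u plus a function of v, so ∇f=0 decouples.
∂f/∂u = -60(u - 3)(u - 1)(u + 1)(u + 2) = 0 at u ∈ {-2, -1, 1, 3}; ∂f/∂v = -18(v + 1)(v + 2) = 0 at v ∈ {-2, -1}.
The Hessian is diagonal: diag(f_uu, f_vv). Second derivatives: f_uu(-2)=900, f_uu(-1)=-480, f_uu(1)=720, f_uu(3)=-2400; f_vv(-2)=18, f_vv(-1)=-18.
Saddle points occur where the two diagonal entries have opposite signs: (-2, -1), (-1, -2), (1, -1), (3, -2). Count: 4.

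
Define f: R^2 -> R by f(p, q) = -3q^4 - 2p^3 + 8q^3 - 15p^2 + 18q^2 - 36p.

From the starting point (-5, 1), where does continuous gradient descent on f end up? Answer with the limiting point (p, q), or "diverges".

f is separable, so gradient descent decouples: p follows -∂f/∂p, q follows -∂f/∂q.
∂f/∂p = -6(p + 2)(p + 3); at p=-5 this is -36, so p increases.
∂f/∂q = -12q(q - 3)(q + 1); at q=1 this is 48, so q decreases.
p converges to its nearest critical value -3 (a local min of the p-part); q converges to 0. The iterate converges to (-3, 0).

(-3, 0)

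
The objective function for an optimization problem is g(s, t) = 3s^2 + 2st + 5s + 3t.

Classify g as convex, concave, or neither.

neither

g is quadratic, so its Hessian is the constant matrix H = [[6, 2], [2, 0]].
det(H) = -4, tr(H) = 6.
det(H) < 0, so H is indefinite: neither convex nor concave.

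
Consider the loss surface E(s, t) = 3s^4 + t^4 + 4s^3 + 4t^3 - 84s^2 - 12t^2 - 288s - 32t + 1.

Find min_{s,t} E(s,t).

E(s,t) separates as P(s) + Q(t) + 1, so its minimum is min P + min Q + 1.
P'(s) = 12(s - 4)(s + 2)(s + 3) vanishes at s ∈ {-3, -2, 4}; Q'(t) = 4(t - 2)(t + 1)(t + 4) vanishes at t ∈ {-4, -1, 2}.
Local minima of P (where P''>0): P(-3)=243, P(4)=-1472. Local minima of Q: Q(-4)=-64, Q(2)=-64.
So the global minimum of E is P(4) + Q(-4) + 1 = -1472 − 64 + 1 = -1535, attained at (4, -4).

-1535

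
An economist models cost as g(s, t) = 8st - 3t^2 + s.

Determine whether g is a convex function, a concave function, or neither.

g is quadratic, so its Hessian is the constant matrix H = [[0, 8], [8, -6]].
det(H) = -64, tr(H) = -6.
det(H) < 0, so H is indefinite: neither convex nor concave.

neither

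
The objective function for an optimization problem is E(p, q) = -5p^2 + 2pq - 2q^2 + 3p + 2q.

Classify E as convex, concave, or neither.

concave

E is quadratic, so its Hessian is the constant matrix H = [[-10, 2], [2, -4]].
det(H) = 36, tr(H) = -14.
det(H) > 0 and tr(H) < 0, so H is negative definite everywhere: concave.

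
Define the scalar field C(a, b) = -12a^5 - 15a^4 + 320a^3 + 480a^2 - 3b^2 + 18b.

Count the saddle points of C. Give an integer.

C separates as a function of a plus a function of b, so ∇C=0 decouples.
∂C/∂a = -60a(a - 4)(a + 1)(a + 4) = 0 at a ∈ {-4, -1, 0, 4}; ∂C/∂b = -6(b - 3) = 0 at b ∈ {3}.
The Hessian is diagonal: diag(C_aa, C_bb). Second derivatives: C_aa(-4)=5760, C_aa(-1)=-900, C_aa(0)=960, C_aa(4)=-9600; C_bb(3)=-6.
Saddle points occur where the two diagonal entries have opposite signs: (-4, 3), (0, 3). Count: 2.

2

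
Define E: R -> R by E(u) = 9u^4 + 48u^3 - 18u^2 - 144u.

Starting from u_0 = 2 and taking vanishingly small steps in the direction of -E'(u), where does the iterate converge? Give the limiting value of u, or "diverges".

1

E'(u) = 36(u - 1)(u + 1)(u + 4), so E'(2) = 648.
Gradient descent moves in the -E' direction, i.e. u is decreasing.
The nearest critical point in that direction is u = 1, where E'' = 360 > 0 (a local minimum). The iterate converges there.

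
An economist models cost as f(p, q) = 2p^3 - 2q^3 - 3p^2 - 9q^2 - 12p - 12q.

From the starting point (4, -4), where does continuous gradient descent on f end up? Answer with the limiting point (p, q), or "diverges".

(2, -2)

f is separable, so gradient descent decouples: p follows -∂f/∂p, q follows -∂f/∂q.
∂f/∂p = 6(p - 2)(p + 1); at p=4 this is 60, so p decreases.
∂f/∂q = -6(q + 1)(q + 2); at q=-4 this is -36, so q increases.
p converges to its nearest critical value 2 (a local min of the p-part); q converges to -2. The iterate converges to (2, -2).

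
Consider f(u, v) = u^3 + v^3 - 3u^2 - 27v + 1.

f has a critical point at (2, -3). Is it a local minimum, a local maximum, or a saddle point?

The mixed partial ∂²f/∂u∂v is 0, so the Hessian at any point is diag(f_uu, f_vv) = diag(6(u - 1), 6v).
At (2, -3): H = diag(6, -18).
The eigenvalues have opposite signs, so H is indefinite: a saddle point.

saddle point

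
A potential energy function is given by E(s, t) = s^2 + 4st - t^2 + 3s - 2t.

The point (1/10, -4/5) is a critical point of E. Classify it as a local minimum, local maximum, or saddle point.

saddle point

The Hessian of E is constant: H = [[2, 4], [4, -2]].
det(H) = 2·(-2) − 4² = -20.
Since det(H) < 0, H is indefinite and the critical point is a saddle point.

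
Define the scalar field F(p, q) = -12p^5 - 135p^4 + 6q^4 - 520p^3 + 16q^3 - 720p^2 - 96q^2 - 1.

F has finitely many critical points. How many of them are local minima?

F separates as a function of p plus a function of q, so ∇F=0 decouples.
∂F/∂p = -60p(p + 2)(p + 3)(p + 4) = 0 at p ∈ {-4, -3, -2, 0}; ∂F/∂q = 24q(q - 2)(q + 4) = 0 at q ∈ {-4, 0, 2}.
The Hessian is diagonal: diag(F_pp, F_qq). Second derivatives: F_pp(-4)=480, F_pp(-3)=-180, F_pp(-2)=240, F_pp(0)=-1440; F_qq(-4)=576, F_qq(0)=-192, F_qq(2)=288.
Local minima occur where both diagonal entries positive: (-4, -4), (-4, 2), (-2, -4), (-2, 2). Count: 4.

4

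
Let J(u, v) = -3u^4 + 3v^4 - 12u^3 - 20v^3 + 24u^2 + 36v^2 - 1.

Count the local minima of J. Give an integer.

2

J separates as a function of u plus a function of v, so ∇J=0 decouples.
∂J/∂u = -12u(u - 1)(u + 4) = 0 at u ∈ {-4, 0, 1}; ∂J/∂v = 12v(v - 3)(v - 2) = 0 at v ∈ {0, 2, 3}.
The Hessian is diagonal: diag(J_uu, J_vv). Second derivatives: J_uu(-4)=-240, J_uu(0)=48, J_uu(1)=-60; J_vv(0)=72, J_vv(2)=-24, J_vv(3)=36.
Local minima occur where both diagonal entries positive: (0, 0), (0, 3). Count: 2.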